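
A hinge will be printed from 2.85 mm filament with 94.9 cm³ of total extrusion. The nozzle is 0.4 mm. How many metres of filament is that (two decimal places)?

Cross-section of 2.85 mm filament: π·(2.85/2)² = 6.3794 mm².
L = 94900 mm³ / 6.3794 mm² = 14876.01 mm, i.e. 14.88 m.

14.88 m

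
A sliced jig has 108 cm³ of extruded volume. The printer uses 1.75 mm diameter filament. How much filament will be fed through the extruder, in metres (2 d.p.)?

Cross-section of 1.75 mm filament: π·(1.75/2)² = 2.4053 mm².
L = 108000 mm³ / 2.4053 mm² = 44900.84 mm, i.e. 44.90 m.

44.90 m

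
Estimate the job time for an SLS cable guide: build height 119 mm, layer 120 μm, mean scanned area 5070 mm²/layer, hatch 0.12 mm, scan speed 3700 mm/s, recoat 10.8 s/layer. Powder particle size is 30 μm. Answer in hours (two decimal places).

6.12 hours

Number of layers: 119 / 0.12 → 992 (rounded up).
Hatch length per layer = 5070 / 0.12, so 42250 mm.
Laser time per layer = 42250 / 3700, so 11.4189 s.
Layer cycle: 11.4189 + 10.8 → 22.2189 s.
Build time = 992 × 22.2189 = 22041.1488 s = 6.12 hours.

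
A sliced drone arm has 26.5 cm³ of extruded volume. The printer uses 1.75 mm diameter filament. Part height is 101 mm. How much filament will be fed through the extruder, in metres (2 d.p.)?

A = π r² = π × 0.875² = 2.4053 mm².
L = 26500 mm³ / 2.4053 mm² = 11017.34 mm, i.e. 11.02 m.

11.02 m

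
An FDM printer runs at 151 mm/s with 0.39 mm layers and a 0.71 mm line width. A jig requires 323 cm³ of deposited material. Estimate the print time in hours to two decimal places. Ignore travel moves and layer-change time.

2.15 hours

Extrusion cross-section: 0.39 × 0.71 → 0.2769 mm².
Toolpath length = 323 cm³ / 0.2769 mm² = 323000 / 0.2769 = 1166486.1 mm.
Extrusion time = 1166486.1 / 151 = 7725.1 s.
7725.1 s = 2.15 hours.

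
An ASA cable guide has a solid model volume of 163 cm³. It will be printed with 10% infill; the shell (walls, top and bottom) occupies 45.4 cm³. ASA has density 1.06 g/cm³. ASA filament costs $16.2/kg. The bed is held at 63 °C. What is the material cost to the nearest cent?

$0.98

Infill region = 163 − 45.4 = 117.6 cm³.
Deposited infill = 0.10 × 117.6, so 11.76 cm³.
Deposited volume: 45.4 + 11.76 → 57.16 cm³.
Mass: 57.16 × 1.06 → 60.5896 g.
Cost = 60.5896 g / 1000 × $16.2/kg = $0.98.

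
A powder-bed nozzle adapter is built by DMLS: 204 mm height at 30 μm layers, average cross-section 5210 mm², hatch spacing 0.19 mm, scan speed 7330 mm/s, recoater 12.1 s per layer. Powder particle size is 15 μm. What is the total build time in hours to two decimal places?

Layer count = ceil(204 / 0.03) = 6800.
Per-layer scan distance = 5210 / 0.19, so 27421.1 mm.
Laser time per layer: 27421.1 / 7330 → 3.7409 s.
Time per layer: 3.7409 + 12.1 → 15.8409 s.
6800 layers × 15.8409 s/layer = 107718.12 s, i.e. 29.92 hours.

29.92 hours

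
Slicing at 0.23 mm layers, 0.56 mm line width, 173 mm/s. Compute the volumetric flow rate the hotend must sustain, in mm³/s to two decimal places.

22.28

Extrusion cross-section: 0.23 × 0.56 → 0.1288 mm².
Volumetric flow = 173 × 0.1288 = 22.28 mm³/s.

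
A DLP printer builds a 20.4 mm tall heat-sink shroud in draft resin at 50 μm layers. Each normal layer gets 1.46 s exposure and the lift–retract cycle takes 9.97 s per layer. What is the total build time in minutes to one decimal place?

Layers = ⌈20.4/0.05⌉ = 408.
Per-layer time: 1.46 + 9.97 → 11.43 s.
Build time: 408 × 11.43 s = 4663.44 s, i.e. 77.7 minutes.

77.7 minutes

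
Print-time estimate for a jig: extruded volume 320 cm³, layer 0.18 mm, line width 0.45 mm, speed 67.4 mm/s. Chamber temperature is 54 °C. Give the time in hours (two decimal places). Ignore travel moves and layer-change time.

16.28 hours

Extrusion cross-section: 0.18 × 0.45 → 0.081 mm².
Total extruded path = 320000/0.081 = 3950617.3 mm.
Extrusion time: 3950617.3 / 67.4 → 58614.5 s.
58614.5 s = 16.28 hours.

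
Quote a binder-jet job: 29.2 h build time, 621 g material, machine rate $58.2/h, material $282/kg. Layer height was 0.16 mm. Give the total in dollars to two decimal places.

Time charge = 58.2 × 29.2, so $1699.44.
Feedstock cost: 282 × 621/1000 → $175.122.
Total = 1699.44 + 175.122 = 1874.562 ≈ $1874.56.

$1874.56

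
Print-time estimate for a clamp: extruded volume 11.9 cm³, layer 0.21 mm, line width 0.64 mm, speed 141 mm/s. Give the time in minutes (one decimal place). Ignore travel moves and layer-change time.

Extrusion cross-section: 0.21 × 0.64 → 0.1344 mm².
Path length: 11900 mm³ / 0.1344 mm² → 88541.7 mm.
Print-move time = 88541.7 / 141, so 628 s.
That's 628 s → 10.5 minutes.

10.5 minutes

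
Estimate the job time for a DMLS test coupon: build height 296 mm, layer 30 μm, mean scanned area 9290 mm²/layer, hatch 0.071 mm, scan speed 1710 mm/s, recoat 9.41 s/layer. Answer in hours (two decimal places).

Number of layers: 296 / 0.03 → 9867 (rounded up).
Scan path per layer = 9290 / 0.071 = 130845.1 mm.
Scan time per layer = 130845.1 / 1710 = 76.5176 s.
Per-layer time = 76.5176 + 9.41 = 85.9276 s.
Build time = 9867 × 85.9276 = 847847.6292 s = 235.51 hours.

235.51 hours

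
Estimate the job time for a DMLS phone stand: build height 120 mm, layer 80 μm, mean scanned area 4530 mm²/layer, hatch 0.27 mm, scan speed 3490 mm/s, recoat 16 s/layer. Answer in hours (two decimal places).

8.67 hours

Number of layers: 120 / 0.08 → 1500 (rounded up).
Hatch length per layer = 4530 / 0.27, so 16777.8 mm.
Laser time per layer = 16777.8 / 3490, so 4.8074 s.
Per-layer time: 4.8074 + 16 → 20.8074 s.
1500 layers × 20.8074 s/layer = 31211.1 s, i.e. 8.67 hours.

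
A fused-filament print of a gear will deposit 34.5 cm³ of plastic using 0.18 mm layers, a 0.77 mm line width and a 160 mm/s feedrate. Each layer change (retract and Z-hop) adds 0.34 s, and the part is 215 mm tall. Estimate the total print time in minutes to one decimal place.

Extrusion cross-section = 0.18 × 0.77 = 0.1386 mm².
Path length: 34500 mm³ / 0.1386 mm² → 248917.7 mm.
Time extruding = 248917.7 / 160, so 1555.7 s.
Layers = ⌈215/0.18⌉ = 1195.
Non-print overhead: 1195 × 0.34 → 406.3 s.
Altogether 1555.7 + 406.3 = 1962 s, i.e. 32.7 minutes.

32.7 minutes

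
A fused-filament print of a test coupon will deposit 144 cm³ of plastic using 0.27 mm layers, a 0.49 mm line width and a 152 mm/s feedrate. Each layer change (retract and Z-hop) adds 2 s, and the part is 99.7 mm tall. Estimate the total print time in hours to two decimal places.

Extrusion cross-section = 0.27 × 0.49 = 0.1323 mm².
Total extruded path = 144000/0.1323 = 1088435.4 mm.
Extrusion time = 1088435.4 / 152 = 7160.8 s.
Number of layers: 99.7 / 0.27 → 370 (rounded up).
Non-print overhead = 370 × 2 = 740 s.
Altogether 7160.8 + 740 = 7900.8 s, i.e. 2.19 hours.

2.19 hours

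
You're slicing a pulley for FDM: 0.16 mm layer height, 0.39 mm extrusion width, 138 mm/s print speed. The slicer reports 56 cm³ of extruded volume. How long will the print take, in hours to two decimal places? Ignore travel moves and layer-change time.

Extrusion cross-section: 0.16 × 0.39 → 0.0624 mm².
Total extruded path = 56000/0.0624 = 897435.9 mm.
Time extruding = 897435.9 / 138, so 6503.2 s.
Converting: 6503.2 s = 1.81 hours.

1.81 hours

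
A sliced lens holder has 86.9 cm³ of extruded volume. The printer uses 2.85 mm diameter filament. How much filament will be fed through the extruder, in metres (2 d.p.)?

13.62 m

A = π r² = π × 1.425² = 6.3794 mm².
Length = 86.9 cm³ / 6.3794 mm² = 86900 / 6.3794 = 13621.97 mm = 13.62 m.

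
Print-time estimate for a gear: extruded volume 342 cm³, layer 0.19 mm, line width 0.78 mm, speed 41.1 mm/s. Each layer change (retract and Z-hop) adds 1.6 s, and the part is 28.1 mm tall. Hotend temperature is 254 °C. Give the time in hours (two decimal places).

Extrusion cross-section: 0.19 × 0.78 → 0.1482 mm².
Path length: 342000 mm³ / 0.1482 mm² → 2307692.3 mm.
Print-move time: 2307692.3 / 41.1 → 56148.2 s.
Layer count = ceil(28.1 / 0.19) = 148.
Z-hop total = 148 × 1.6, so 236.8 s.
Total = 56148.2 + 236.8 = 56385 s = 15.66 hours.

15.66 hours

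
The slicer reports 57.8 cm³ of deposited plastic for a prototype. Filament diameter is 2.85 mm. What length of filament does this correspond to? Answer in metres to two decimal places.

9.06 m

A = π r² = π × 1.425² = 6.3794 mm².
Length = 57.8 cm³ / 6.3794 mm² = 57800 / 6.3794 = 9060.41 mm = 9.06 m.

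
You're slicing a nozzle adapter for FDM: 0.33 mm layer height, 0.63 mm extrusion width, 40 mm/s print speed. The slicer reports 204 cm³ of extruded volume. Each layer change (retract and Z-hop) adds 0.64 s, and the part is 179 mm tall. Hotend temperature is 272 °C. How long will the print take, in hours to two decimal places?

Bead cross-section = 0.33 × 0.63 = 0.2079 mm².
Total extruded path = 204000/0.2079 = 981241 mm.
Time extruding = 981241 / 40, so 24531 s.
Number of layers: 179 / 0.33 → 543 (rounded up).
Layer-change overhead: 543 × 0.64 → 347.52 s.
Altogether 24531 + 347.52 = 24878.52 s, i.e. 6.91 hours.

6.91 hours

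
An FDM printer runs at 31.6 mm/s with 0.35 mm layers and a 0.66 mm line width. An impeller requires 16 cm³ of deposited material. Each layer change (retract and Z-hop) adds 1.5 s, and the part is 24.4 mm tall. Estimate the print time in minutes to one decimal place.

38.3 minutes

Extrusion cross-section = 0.35 × 0.66, so 0.231 mm².
Path length: 16000 mm³ / 0.231 mm² → 69264.1 mm.
Extrusion time = 69264.1 / 31.6 = 2191.9 s.
Layer count = ceil(24.4 / 0.35) = 70.
Non-print overhead = 70 × 1.5, so 105 s.
Altogether 2191.9 + 105 = 2296.9 s, i.e. 38.3 minutes.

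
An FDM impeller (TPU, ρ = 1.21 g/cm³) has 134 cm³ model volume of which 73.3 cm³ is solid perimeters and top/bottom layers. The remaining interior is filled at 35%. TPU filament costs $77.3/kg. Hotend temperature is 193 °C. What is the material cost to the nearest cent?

$8.84

Interior volume: 134 − 73.3 → 60.7 cm³.
Infill deposited = 0.35 × 60.7 = 21.245 cm³.
Deposited volume: 73.3 + 21.245 → 94.545 cm³.
Mass: 94.545 × 1.21 → 114.39945 g.
Cost = 114.39945 g / 1000 × $77.3/kg = $8.84.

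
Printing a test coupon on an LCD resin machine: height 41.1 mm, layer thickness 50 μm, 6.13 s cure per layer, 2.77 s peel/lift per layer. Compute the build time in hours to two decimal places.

2.03 hours

Number of layers: 41.1 / 0.05 → 822 (rounded up).
Per-layer time = 6.13 + 2.77, so 8.9 s.
Build time: 822 × 8.9 s = 7315.8 s, i.e. 2.03 hours.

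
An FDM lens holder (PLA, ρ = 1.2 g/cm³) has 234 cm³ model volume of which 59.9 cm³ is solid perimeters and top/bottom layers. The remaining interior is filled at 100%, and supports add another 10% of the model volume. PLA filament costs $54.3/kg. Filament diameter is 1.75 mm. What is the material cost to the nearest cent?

$16.77

Infill region: 234 − 59.9 → 174.1 cm³.
Infill deposited = 1.00 × 174.1, so 174.1 cm³.
Support = 0.10 × 234, so 23.4 cm³.
Total extruded = 59.9 + 174.1 + 23.4, so 257.4 cm³.
Mass: 257.4 × 1.2 → 308.88 g.
At $54.3/kg: 308.88/1000 × 54.3 = $16.77.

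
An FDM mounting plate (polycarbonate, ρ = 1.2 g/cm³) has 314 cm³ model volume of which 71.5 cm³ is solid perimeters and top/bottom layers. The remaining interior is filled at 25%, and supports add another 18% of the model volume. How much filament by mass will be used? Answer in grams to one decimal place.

226.4 g

Infill region: 314 − 71.5 → 242.5 cm³.
Infill deposited: 0.25 × 242.5 → 60.625 cm³.
Support: 0.18 × 314 → 56.52 cm³.
Total extruded = 71.5 + 60.625 + 56.52 = 188.645 cm³.
Mass = 188.645 × 1.2 = 226.374 g.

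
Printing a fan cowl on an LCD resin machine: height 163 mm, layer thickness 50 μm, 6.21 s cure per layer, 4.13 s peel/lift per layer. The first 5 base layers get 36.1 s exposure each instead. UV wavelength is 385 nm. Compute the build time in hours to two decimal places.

Number of layers: 163 / 0.05 → 3260 (rounded up).
Base layers = 5 × (36.1 + 4.13) = 201.15 s.
Normal layers = 3255 × (6.21 + 4.13) = 33656.7 s.
Total = 201.15 + 33656.7 = 33857.85 s = 9.40 hours.

9.40 hours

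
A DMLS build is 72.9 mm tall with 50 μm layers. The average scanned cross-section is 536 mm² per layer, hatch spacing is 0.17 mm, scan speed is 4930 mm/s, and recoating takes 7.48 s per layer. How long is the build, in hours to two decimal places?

Layer count = ceil(72.9 / 0.05) = 1458.
Scan path per layer = 536 / 0.17, so 3152.9 mm.
Laser time per layer = 3152.9 / 4930, so 0.6395 s.
Per-layer time = 0.6395 + 7.48 = 8.1195 s.
Total: 1458 × 8.1195 s = 11838.231 s → 3.29 hours.

3.29 hours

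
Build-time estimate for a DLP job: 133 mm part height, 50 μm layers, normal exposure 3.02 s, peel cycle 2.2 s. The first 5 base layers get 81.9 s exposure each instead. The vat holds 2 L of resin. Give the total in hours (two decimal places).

3.97 hours

Number of layers: 133 / 0.05 → 2660 (rounded up).
Base layers: 5 × (81.9 + 2.2) → 420.5 s.
Regular layers = 2655 × (3.02 + 2.2) = 13859.1 s.
Sum: 420.5 + 13859.1 = 14279.6 s → 3.97 hours.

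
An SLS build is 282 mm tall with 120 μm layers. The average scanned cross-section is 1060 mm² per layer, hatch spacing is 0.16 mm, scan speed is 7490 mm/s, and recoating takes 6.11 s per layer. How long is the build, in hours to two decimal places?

Number of layers: 282 / 0.12 → 2350 (rounded up).
Scan path per layer: 1060 / 0.16 → 6625 mm.
Scan time per layer: 6625 / 7490 → 0.8845 s.
Layer cycle = 0.8845 + 6.11 = 6.9945 s.
Build time = 2350 × 6.9945 = 16437.075 s = 4.57 hours.

4.57 hours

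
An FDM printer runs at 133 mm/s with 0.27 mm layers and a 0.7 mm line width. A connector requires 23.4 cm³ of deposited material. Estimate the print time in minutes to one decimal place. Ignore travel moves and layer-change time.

Bead cross-section = 0.27 × 0.7, so 0.189 mm².
Total extruded path = 23400/0.189 = 123809.5 mm.
Time extruding = 123809.5 / 133, so 930.9 s.
In the requested units: 930.9 s = 15.5 minutes.

15.5 minutes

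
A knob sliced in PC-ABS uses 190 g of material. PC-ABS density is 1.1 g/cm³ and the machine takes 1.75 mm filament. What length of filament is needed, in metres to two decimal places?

Volume = 190 g / 1.1 g·cm⁻³ = 172.7273 cm³ = 172727.3 mm³.
A = π r² = π × 0.875² = 2.4053 mm².
L = V/A = 172727.3/2.4053 = 71811.13 mm → 71.81 m.

71.81 m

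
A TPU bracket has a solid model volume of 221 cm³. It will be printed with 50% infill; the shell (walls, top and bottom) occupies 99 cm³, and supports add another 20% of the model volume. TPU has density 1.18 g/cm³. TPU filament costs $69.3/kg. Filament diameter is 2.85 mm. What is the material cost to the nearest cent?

Infill region = 221 − 99, so 122 cm³.
Deposited infill: 0.50 × 122 → 61 cm³.
Support = 0.20 × 221, so 44.2 cm³.
Deposited volume: 99 + 61 + 44.2 → 204.2 cm³.
Mass = 204.2 × 1.18 = 240.956 g.
At $69.3/kg: 240.956/1000 × 69.3 = $16.70.

$16.70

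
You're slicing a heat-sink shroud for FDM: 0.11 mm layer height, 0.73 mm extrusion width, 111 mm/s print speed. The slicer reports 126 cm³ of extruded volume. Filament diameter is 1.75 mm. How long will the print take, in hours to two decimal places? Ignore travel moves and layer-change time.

3.93 hours

Bead cross-section: 0.11 × 0.73 → 0.0803 mm².
Toolpath length = 126 cm³ / 0.0803 mm² = 126000 / 0.0803 = 1569115.8 mm.
Time extruding: 1569115.8 / 111 → 14136.2 s.
Converting: 14136.2 s = 3.93 hours.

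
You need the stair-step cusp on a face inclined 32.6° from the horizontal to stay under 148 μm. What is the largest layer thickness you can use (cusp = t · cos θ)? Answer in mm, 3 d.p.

t = h_c / cos θ = 0.148 / 0.8425 = 0.176 mm.

0.176 mm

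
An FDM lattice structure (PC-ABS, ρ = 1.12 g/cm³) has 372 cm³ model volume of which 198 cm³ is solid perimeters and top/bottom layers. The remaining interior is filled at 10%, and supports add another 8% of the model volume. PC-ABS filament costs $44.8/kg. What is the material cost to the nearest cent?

$12.30

Volume inside the shell = 372 − 198, so 174 cm³.
Infill volume = 0.10 × 174, so 17.4 cm³.
Support: 0.08 × 372 → 29.76 cm³.
Total extruded = 198 + 17.4 + 29.76 = 245.16 cm³.
Mass = 245.16 × 1.12, so 274.5792 g.
Cost = 274.5792 g / 1000 × $44.8/kg = $12.30.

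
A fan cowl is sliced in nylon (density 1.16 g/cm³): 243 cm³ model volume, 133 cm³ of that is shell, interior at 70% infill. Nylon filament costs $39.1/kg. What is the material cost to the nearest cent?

Interior volume = 243 − 133 = 110 cm³.
Infill volume = 0.70 × 110 = 77 cm³.
Deposited volume: 133 + 77 → 210 cm³.
Mass = 210 × 1.16, so 243.6 g.
Cost = 243.6 g / 1000 × $39.1/kg = $9.52.

$9.52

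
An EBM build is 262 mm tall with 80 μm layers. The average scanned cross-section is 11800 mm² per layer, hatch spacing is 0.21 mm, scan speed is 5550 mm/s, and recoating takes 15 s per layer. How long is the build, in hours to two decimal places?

22.86 hours

Layers = ⌈262/0.08⌉ = 3275.
Hatch length per layer: 11800 / 0.21 → 56190.5 mm.
Beam time per layer = 56190.5 / 5550 = 10.1244 s.
Layer cycle = 10.1244 + 15, so 25.1244 s.
3275 layers × 25.1244 s/layer = 82282.41 s, i.e. 22.86 hours.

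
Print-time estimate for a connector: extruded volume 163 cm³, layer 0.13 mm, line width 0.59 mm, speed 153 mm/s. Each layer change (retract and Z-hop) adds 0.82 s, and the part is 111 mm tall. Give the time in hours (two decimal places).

Extrusion cross-section = 0.13 × 0.59, so 0.0767 mm².
Toolpath length = 163 cm³ / 0.0767 mm² = 163000 / 0.0767 = 2125163 mm.
Time extruding = 2125163 / 153 = 13890 s.
Layers = ⌈111/0.13⌉ = 854.
Layer-change overhead = 854 × 0.82 = 700.28 s.
Total = 13890 + 700.28 = 14590.28 s = 4.05 hours.

4.05 hours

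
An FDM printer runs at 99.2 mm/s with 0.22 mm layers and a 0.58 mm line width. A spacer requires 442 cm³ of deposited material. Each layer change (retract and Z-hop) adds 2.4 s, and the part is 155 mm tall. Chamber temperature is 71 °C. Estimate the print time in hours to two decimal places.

Extrusion cross-section = 0.22 × 0.58, so 0.1276 mm².
Path length: 442000 mm³ / 0.1276 mm² → 3463949.8 mm.
Time extruding: 3463949.8 / 99.2 → 34918.8 s.
Layers = ⌈155/0.22⌉ = 705.
Z-hop total = 705 × 2.4 = 1692 s.
Total = 34918.8 + 1692 = 36610.8 s = 10.17 hours.

10.17 hours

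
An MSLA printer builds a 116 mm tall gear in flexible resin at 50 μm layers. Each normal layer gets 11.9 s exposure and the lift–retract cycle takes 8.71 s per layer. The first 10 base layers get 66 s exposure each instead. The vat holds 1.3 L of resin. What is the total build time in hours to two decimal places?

13.43 hours

Layer count = ceil(116 / 0.05) = 2320.
Base layers = 10 × (66 + 8.71), so 747.1 s.
Remaining layers = 2310 × (11.9 + 8.71), so 47609.1 s.
Sum: 747.1 + 47609.1 = 48356.2 s → 13.43 hours.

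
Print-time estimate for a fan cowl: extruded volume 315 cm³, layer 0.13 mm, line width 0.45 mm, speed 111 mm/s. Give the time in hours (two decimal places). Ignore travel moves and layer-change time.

Line area = 0.13 × 0.45 = 0.0585 mm².
Path length: 315000 mm³ / 0.0585 mm² → 5384615.4 mm.
Print-move time = 5384615.4 / 111, so 48510 s.
In the requested units: 48510 s = 13.48 hours.

13.48 hours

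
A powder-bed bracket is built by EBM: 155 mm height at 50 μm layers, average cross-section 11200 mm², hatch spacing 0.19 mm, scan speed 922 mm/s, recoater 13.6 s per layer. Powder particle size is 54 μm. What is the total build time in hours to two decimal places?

66.77 hours

Number of layers: 155 / 0.05 → 3100 (rounded up).
Per-layer scan distance = 11200 / 0.19, so 58947.4 mm.
Scan time per layer = 58947.4 / 922, so 63.9343 s.
Time per layer = 63.9343 + 13.6 = 77.5343 s.
Build time = 3100 × 77.5343 = 240356.33 s = 66.77 hours.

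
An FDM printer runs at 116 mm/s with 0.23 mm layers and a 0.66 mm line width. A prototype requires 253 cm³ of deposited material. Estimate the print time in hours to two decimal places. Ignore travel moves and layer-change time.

3.99 hours

Bead cross-section = 0.23 × 0.66 = 0.1518 mm².
Path length: 253000 mm³ / 0.1518 mm² → 1666666.7 mm.
Extrusion time = 1666666.7 / 116, so 14367.8 s.
14367.8 s = 3.99 hours.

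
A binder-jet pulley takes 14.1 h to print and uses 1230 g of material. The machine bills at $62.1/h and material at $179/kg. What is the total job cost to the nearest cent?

Machine cost = 62.1 × 14.1 = $875.61.
Feedstock cost: 179 × 1230/1000 → $220.17.
Total = 875.61 + 220.17 = $1095.78.

$1095.78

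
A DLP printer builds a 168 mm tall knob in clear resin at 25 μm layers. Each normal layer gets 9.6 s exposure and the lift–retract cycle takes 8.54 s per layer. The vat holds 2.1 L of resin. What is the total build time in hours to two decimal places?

33.86 hours

Layer count = ceil(168 / 0.025) = 6720.
Cycle time: 9.6 + 8.54 → 18.14 s.
Total = 6720 × 18.14 = 121900.8 s = 33.86 hours.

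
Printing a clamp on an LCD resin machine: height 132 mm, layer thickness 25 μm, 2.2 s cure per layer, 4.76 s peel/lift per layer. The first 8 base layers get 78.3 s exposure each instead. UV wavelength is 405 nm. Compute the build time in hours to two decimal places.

10.38 hours

Layer count = ceil(132 / 0.025) = 5280.
Base layers: 8 × (78.3 + 4.76) → 664.48 s.
Remaining layers = 5272 × (2.2 + 4.76) = 36693.12 s.
Sum: 664.48 + 36693.12 = 37357.6 s → 10.38 hours.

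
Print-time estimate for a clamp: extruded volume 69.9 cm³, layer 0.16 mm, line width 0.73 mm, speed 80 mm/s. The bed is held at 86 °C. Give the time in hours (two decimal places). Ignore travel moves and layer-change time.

Extrusion cross-section = 0.16 × 0.73, so 0.1168 mm².
Path length: 69900 mm³ / 0.1168 mm² → 598458.9 mm.
Time extruding: 598458.9 / 80 → 7480.7 s.
7480.7 s = 2.08 hours.

2.08 hours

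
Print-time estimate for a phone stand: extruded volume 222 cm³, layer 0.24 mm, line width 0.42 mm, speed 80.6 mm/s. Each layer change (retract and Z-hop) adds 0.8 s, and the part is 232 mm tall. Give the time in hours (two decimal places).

7.81 hours

Line area = 0.24 × 0.42, so 0.1008 mm².
Toolpath length = 222 cm³ / 0.1008 mm² = 222000 / 0.1008 = 2202381 mm.
Time extruding = 2202381 / 80.6, so 27324.8 s.
Layer count = ceil(232 / 0.24) = 967.
Layer-change overhead: 967 × 0.8 → 773.6 s.
Altogether 27324.8 + 773.6 = 28098.4 s, i.e. 7.81 hours.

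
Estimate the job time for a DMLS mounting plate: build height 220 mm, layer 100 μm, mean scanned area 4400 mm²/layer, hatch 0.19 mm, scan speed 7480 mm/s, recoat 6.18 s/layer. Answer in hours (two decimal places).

5.67 hours

Layer count = ceil(220 / 0.1) = 2200.
Scan path per layer = 4400 / 0.19 = 23157.9 mm.
Scan time per layer: 23157.9 / 7480 → 3.096 s.
Layer cycle = 3.096 + 6.18, so 9.276 s.
Build time = 2200 × 9.276 = 20407.2 s = 5.67 hours.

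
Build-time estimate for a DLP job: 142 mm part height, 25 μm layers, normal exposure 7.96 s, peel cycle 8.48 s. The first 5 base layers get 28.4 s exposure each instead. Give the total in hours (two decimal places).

25.97 hours

Number of layers: 142 / 0.025 → 5680 (rounded up).
Base layers = 5 × (28.4 + 8.48), so 184.4 s.
Regular layers = 5675 × (7.96 + 8.48), so 93297 s.
Total = 184.4 + 93297 = 93481.4 s = 25.97 hours.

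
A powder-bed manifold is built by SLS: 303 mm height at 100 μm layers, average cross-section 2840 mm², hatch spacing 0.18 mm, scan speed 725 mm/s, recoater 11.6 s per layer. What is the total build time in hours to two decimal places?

28.08 hours

Layers = ⌈303/0.1⌉ = 3030.
Hatch length per layer = 2840 / 0.18 = 15777.8 mm.
Laser time per layer = 15777.8 / 725 = 21.7625 s.
Per-layer time: 21.7625 + 11.6 → 33.3625 s.
Build time = 3030 × 33.3625 = 101088.375 s = 28.08 hours.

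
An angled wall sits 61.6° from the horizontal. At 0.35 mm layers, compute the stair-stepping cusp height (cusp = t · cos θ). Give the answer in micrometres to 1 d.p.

166.5 μm

Cusp = layer height × cos(61.6°) = 0.35 × 0.4756 = 0.16646 mm = 166.5 μm.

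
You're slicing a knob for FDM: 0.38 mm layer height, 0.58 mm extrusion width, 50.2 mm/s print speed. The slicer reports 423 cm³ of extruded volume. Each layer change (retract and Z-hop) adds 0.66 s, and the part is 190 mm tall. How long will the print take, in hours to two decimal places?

10.71 hours

Bead cross-section = 0.38 × 0.58, so 0.2204 mm².
Path length: 423000 mm³ / 0.2204 mm² → 1919237.7 mm.
Print-move time: 1919237.7 / 50.2 → 38231.8 s.
Layer count = ceil(190 / 0.38) = 500.
Non-print overhead: 500 × 0.66 → 330 s.
Altogether 38231.8 + 330 = 38561.8 s, i.e. 10.71 hours.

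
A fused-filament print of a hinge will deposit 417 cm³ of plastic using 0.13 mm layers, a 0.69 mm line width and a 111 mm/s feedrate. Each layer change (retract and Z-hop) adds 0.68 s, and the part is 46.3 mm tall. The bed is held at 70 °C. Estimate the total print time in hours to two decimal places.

Extrusion cross-section = 0.13 × 0.69, so 0.0897 mm².
Path length: 417000 mm³ / 0.0897 mm² → 4648829.4 mm.
Extrusion time: 4648829.4 / 111 → 41881.3 s.
Number of layers: 46.3 / 0.13 → 357 (rounded up).
Non-print overhead = 357 × 0.68, so 242.76 s.
Total = 41881.3 + 242.76 = 42124.06 s = 11.70 hours.

11.70 hours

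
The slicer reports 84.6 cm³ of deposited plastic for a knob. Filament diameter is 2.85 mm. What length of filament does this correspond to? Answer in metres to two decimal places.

Cross-section of 2.85 mm filament: π·(2.85/2)² = 6.3794 mm².
L = 84600 mm³ / 6.3794 mm² = 13261.44 mm, i.e. 13.26 m.

13.26 m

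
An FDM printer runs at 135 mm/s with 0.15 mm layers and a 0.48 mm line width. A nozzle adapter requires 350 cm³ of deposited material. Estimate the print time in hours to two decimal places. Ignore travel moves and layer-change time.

Line area: 0.15 × 0.48 → 0.072 mm².
Toolpath length = 350 cm³ / 0.072 mm² = 350000 / 0.072 = 4861111.1 mm.
Print-move time: 4861111.1 / 135 → 36008.2 s.
Converting: 36008.2 s = 10.00 hours.

10.00 hours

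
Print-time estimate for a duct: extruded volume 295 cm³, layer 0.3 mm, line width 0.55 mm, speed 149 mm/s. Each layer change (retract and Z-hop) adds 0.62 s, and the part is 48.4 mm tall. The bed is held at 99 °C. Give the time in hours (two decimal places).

3.36 hours

Extrusion cross-section = 0.3 × 0.55 = 0.165 mm².
Toolpath length = 295 cm³ / 0.165 mm² = 295000 / 0.165 = 1787878.8 mm.
Time extruding = 1787878.8 / 149, so 11999.2 s.
Layer count = ceil(48.4 / 0.3) = 162.
Z-hop total = 162 × 0.62 = 100.44 s.
Total = 11999.2 + 100.44 = 12099.64 s = 3.36 hours.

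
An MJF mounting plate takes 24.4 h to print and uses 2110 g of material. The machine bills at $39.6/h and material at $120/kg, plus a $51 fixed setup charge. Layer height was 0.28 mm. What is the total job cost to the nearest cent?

Time charge: 39.6 × 24.4 → $966.24.
Feedstock cost = 120 × 2110/1000, so $253.20.
Adding setup: 966.24 + 253.20 + 51 → $1270.44.

$1270.44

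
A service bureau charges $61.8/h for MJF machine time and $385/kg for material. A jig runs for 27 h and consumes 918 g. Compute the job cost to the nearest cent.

Machine-time cost = 61.8 × 27 = $1668.60.
Feedstock cost = 385 × 918/1000, so $353.43.
Total = 1668.60 + 353.43 = $2022.03.

$2022.03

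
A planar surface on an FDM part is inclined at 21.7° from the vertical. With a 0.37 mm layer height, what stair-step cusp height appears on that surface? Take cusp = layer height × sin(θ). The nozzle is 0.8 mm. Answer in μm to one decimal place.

136.8 μm

h_c = t·sin θ = 0.37 × 0.3697 = 0.136789 mm (136.8 μm).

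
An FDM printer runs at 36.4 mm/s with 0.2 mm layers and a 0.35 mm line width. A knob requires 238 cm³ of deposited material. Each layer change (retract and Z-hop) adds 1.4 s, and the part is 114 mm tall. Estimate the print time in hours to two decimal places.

Line area: 0.2 × 0.35 → 0.07 mm².
Total extruded path = 238000/0.07 = 3400000 mm.
Extrusion time: 3400000 / 36.4 → 93406.6 s.
Layer count = ceil(114 / 0.2) = 570.
Z-hop total: 570 × 1.4 → 798 s.
Total = 93406.6 + 798 = 94204.6 s = 26.17 hours.

26.17 hours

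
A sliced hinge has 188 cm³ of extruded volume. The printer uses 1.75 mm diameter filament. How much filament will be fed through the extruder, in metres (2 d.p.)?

78.16 m

Filament cross-section = π × (1.75/2)² = 2.4053 mm².
L = 188000 mm³ / 2.4053 mm² = 78160.73 mm, i.e. 78.16 m.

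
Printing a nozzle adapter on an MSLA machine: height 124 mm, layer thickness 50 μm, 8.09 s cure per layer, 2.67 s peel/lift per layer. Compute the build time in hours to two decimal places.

7.41 hours

Number of layers: 124 / 0.05 → 2480 (rounded up).
Cycle time = 8.09 + 2.67 = 10.76 s.
Build time: 2480 × 10.76 s = 26684.8 s, i.e. 7.41 hours.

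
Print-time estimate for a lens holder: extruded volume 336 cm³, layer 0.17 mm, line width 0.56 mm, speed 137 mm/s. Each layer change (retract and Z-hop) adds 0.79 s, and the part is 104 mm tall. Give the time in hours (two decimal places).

7.29 hours

Extrusion cross-section = 0.17 × 0.56, so 0.0952 mm².
Toolpath length = 336 cm³ / 0.0952 mm² = 336000 / 0.0952 = 3529411.8 mm.
Time extruding: 3529411.8 / 137 → 25762.1 s.
Layers = ⌈104/0.17⌉ = 612.
Z-hop total: 612 × 0.79 → 483.48 s.
Total = 25762.1 + 483.48 = 26245.58 s = 7.29 hours.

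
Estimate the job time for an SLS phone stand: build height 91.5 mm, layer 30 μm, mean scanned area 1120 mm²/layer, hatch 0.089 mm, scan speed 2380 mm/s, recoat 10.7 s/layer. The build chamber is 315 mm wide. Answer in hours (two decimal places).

Layer count = ceil(91.5 / 0.03) = 3050.
Scan path per layer: 1120 / 0.089 → 12584.3 mm.
Scan time per layer = 12584.3 / 2380, so 5.2875 s.
Time per layer = 5.2875 + 10.7 = 15.9875 s.
3050 layers × 15.9875 s/layer = 48761.875 s, i.e. 13.54 hours.

13.54 hours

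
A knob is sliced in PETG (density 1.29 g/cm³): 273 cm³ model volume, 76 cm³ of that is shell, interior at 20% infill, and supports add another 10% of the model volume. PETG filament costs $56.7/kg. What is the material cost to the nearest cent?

$10.44

Volume inside the shell = 273 − 76, so 197 cm³.
Infill volume = 0.20 × 197, so 39.4 cm³.
Support = 0.10 × 273 = 27.3 cm³.
Total extruded: 76 + 39.4 + 27.3 → 142.7 cm³.
Mass = 142.7 × 1.29 = 184.083 g.
At $56.7/kg: 184.083/1000 × 56.7 = $10.44.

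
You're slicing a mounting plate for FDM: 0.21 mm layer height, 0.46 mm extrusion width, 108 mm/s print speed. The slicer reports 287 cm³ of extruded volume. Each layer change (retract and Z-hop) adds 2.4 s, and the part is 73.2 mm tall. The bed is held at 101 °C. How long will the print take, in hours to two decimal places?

Line area = 0.21 × 0.46 = 0.0966 mm².
Toolpath length = 287 cm³ / 0.0966 mm² = 287000 / 0.0966 = 2971014.5 mm.
Time extruding = 2971014.5 / 108, so 27509.4 s.
Layer count = ceil(73.2 / 0.21) = 349.
Z-hop total = 349 × 2.4, so 837.6 s.
Altogether 27509.4 + 837.6 = 28347 s, i.e. 7.87 hours.

7.87 hours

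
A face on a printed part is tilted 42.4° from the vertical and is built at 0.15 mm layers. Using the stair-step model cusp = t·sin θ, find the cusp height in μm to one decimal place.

Cusp = layer height × sin(42.4°) = 0.15 × 0.6743 = 0.101145 mm = 101.1 μm.

101.1 μm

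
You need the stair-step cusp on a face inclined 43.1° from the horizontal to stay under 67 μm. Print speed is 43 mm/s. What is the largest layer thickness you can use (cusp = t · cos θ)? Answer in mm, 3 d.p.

cos(43.1°) = 0.7302; t_max = 0.067/0.7302 = 0.092 mm.

0.092 mm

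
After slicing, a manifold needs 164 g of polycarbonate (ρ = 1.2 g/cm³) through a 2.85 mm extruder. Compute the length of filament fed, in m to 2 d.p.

21.42 m

Volume = 164 g / 1.2 g·cm⁻³ = 136.6667 cm³ = 136666.7 mm³.
Cross-section of 2.85 mm filament: π·(2.85/2)² = 6.3794 mm².
L = V/A = 136666.7/6.3794 = 21423.13 mm → 21.42 m.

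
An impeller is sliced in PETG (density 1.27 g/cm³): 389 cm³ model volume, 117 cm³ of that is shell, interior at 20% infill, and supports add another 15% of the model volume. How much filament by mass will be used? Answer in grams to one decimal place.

291.8 g

Infill region: 389 − 117 → 272 cm³.
Infill volume: 0.20 × 272 → 54.4 cm³.
Support = 0.15 × 389, so 58.35 cm³.
Total printed volume: 117 + 54.4 + 58.35 → 229.75 cm³.
Mass = 229.75 × 1.27, so 291.7825 g.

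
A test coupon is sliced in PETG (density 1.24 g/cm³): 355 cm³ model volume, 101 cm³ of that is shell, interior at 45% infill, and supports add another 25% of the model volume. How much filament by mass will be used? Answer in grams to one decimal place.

377.0 g

Volume inside the shell = 355 − 101, so 254 cm³.
Infill deposited = 0.45 × 254 = 114.3 cm³.
Support = 0.25 × 355, so 88.75 cm³.
Total printed volume: 101 + 114.3 + 88.75 → 304.05 cm³.
Mass = 304.05 × 1.24, so 377.022 g.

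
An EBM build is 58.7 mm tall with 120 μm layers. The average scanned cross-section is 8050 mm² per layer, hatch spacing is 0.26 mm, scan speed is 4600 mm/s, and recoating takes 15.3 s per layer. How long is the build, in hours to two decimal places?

Number of layers: 58.7 / 0.12 → 490 (rounded up).
Scan path per layer = 8050 / 0.26, so 30961.5 mm.
Beam time per layer: 30961.5 / 4600 → 6.7308 s.
Time per layer = 6.7308 + 15.3 = 22.0308 s.
Build time = 490 × 22.0308 = 10795.092 s = 3.00 hours.

3.00 hours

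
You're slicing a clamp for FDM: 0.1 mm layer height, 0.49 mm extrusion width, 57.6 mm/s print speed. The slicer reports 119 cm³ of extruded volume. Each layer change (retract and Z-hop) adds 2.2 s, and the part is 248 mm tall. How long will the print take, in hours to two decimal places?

Line area = 0.1 × 0.49, so 0.049 mm².
Path length: 119000 mm³ / 0.049 mm² → 2428571.4 mm.
Time extruding: 2428571.4 / 57.6 → 42162.7 s.
Layer count = ceil(248 / 0.1) = 2480.
Non-print overhead = 2480 × 2.2, so 5456 s.
Total = 42162.7 + 5456 = 47618.7 s = 13.23 hours.

13.23 hours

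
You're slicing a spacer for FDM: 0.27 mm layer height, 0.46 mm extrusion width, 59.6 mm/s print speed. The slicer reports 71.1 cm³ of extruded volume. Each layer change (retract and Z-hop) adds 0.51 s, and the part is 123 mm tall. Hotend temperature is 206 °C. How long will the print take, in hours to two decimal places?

Bead cross-section: 0.27 × 0.46 → 0.1242 mm².
Total extruded path = 71100/0.1242 = 572463.8 mm.
Time extruding: 572463.8 / 59.6 → 9605.1 s.
Layers = ⌈123/0.27⌉ = 456.
Z-hop total = 456 × 0.51 = 232.56 s.
Total = 9605.1 + 232.56 = 9837.66 s = 2.73 hours.

2.73 hours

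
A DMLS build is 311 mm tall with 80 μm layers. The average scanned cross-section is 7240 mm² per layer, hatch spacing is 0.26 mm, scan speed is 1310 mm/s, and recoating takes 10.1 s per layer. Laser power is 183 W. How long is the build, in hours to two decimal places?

Layer count = ceil(311 / 0.08) = 3888.
Hatch length per layer = 7240 / 0.26 = 27846.2 mm.
Per-layer scan time = 27846.2 / 1310 = 21.2566 s.
Per-layer time: 21.2566 + 10.1 → 31.3566 s.
Total: 3888 × 31.3566 s = 121914.4608 s → 33.87 hours.

33.87 hours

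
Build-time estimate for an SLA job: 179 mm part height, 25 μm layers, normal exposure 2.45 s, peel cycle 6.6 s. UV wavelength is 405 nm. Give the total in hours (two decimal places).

18.00 hours

Layers = ⌈179/0.025⌉ = 7160.
Cycle time = 2.45 + 6.6, so 9.05 s.
Total = 7160 × 9.05 = 64798 s = 18.00 hours.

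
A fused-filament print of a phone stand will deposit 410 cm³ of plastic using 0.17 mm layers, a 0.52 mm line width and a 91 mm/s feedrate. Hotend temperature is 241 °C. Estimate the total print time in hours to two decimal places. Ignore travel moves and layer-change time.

Extrusion cross-section = 0.17 × 0.52, so 0.0884 mm².
Toolpath length = 410 cm³ / 0.0884 mm² = 410000 / 0.0884 = 4638009 mm.
Time extruding = 4638009 / 91 = 50967.1 s.
Converting: 50967.1 s = 14.16 hours.

14.16 hours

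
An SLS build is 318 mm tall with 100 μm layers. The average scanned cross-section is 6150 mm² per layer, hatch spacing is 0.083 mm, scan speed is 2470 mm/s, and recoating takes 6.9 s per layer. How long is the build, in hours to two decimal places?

Layers = ⌈318/0.1⌉ = 3180.
Hatch length per layer: 6150 / 0.083 → 74096.4 mm.
Scan time per layer = 74096.4 / 2470 = 29.9985 s.
Layer cycle = 29.9985 + 6.9, so 36.8985 s.
Build time = 3180 × 36.8985 = 117337.23 s = 32.59 hours.

32.59 hours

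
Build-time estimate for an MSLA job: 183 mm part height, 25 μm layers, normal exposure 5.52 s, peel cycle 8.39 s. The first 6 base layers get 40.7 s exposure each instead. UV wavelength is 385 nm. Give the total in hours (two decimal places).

28.34 hours

Layers = ⌈183/0.025⌉ = 7320.
Bottom layers = 6 × (40.7 + 8.39), so 294.54 s.
Remaining layers: 7314 × (5.52 + 8.39) → 101737.74 s.
Sum: 294.54 + 101737.74 = 102032.28 s → 28.34 hours.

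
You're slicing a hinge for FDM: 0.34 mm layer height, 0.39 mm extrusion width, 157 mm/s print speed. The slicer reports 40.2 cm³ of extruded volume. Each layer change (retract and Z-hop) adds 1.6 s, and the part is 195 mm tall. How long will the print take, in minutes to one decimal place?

47.5 minutes

Extrusion cross-section = 0.34 × 0.39, so 0.1326 mm².
Path length: 40200 mm³ / 0.1326 mm² → 303167.4 mm.
Time extruding = 303167.4 / 157 = 1931 s.
Layer count = ceil(195 / 0.34) = 574.
Non-print overhead = 574 × 1.6, so 918.4 s.
Altogether 1931 + 918.4 = 2849.4 s, i.e. 47.5 minutes.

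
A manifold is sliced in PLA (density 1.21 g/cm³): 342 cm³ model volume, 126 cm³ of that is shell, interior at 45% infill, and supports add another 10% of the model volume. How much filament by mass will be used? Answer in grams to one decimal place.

Infill region = 342 − 126, so 216 cm³.
Deposited infill: 0.45 × 216 → 97.2 cm³.
Support = 0.10 × 342 = 34.2 cm³.
Deposited volume: 126 + 97.2 + 34.2 → 257.4 cm³.
Mass: 257.4 × 1.21 → 311.454 g.

311.5 g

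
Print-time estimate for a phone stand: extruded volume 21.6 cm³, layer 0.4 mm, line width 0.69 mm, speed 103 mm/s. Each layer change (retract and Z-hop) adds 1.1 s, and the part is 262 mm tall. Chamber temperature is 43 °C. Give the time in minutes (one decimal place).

Line area = 0.4 × 0.69 = 0.276 mm².
Toolpath length = 21.6 cm³ / 0.276 mm² = 21600 / 0.276 = 78260.9 mm.
Print-move time = 78260.9 / 103 = 759.8 s.
Number of layers: 262 / 0.4 → 655 (rounded up).
Z-hop total: 655 × 1.1 → 720.5 s.
Total = 759.8 + 720.5 = 1480.3 s = 24.7 minutes.

24.7 minutes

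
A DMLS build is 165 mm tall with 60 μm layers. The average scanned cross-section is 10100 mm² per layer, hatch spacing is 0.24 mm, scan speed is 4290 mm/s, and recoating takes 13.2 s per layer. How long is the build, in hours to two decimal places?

Layer count = ceil(165 / 0.06) = 2750.
Per-layer scan distance = 10100 / 0.24 = 42083.3 mm.
Per-layer scan time = 42083.3 / 4290, so 9.8096 s.
Time per layer: 9.8096 + 13.2 → 23.0096 s.
Total: 2750 × 23.0096 s = 63276.4 s → 17.58 hours.

17.58 hours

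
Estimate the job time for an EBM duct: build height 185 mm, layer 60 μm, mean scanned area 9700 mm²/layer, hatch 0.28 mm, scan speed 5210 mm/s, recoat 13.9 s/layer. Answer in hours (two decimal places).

17.60 hours

Layers = ⌈185/0.06⌉ = 3084.
Hatch length per layer: 9700 / 0.28 → 34642.9 mm.
Beam time per layer: 34642.9 / 5210 → 6.6493 s.
Time per layer = 6.6493 + 13.9 = 20.5493 s.
3084 layers × 20.5493 s/layer = 63374.0412 s, i.e. 17.60 hours.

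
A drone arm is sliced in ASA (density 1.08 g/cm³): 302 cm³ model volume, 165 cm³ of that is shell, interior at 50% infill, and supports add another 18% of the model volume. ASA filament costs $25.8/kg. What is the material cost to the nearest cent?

$8.02

Volume inside the shell = 302 − 165 = 137 cm³.
Deposited infill: 0.50 × 137 → 68.5 cm³.
Support = 0.18 × 302, so 54.36 cm³.
Deposited volume = 165 + 68.5 + 54.36, so 287.86 cm³.
Mass = 287.86 × 1.08 = 310.8888 g.
At $25.8/kg: 310.8888/1000 × 25.8 = $8.02.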